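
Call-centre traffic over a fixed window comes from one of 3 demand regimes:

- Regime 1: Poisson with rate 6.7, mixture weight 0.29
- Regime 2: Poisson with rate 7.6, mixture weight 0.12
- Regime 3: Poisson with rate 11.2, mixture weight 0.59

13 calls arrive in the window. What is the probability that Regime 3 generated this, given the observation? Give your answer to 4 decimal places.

0.9060

By Bayes' theorem, P(k | x) = P(Z=k) f_k(x) / Σ_j P(Z=j) f_j(x).
Poisson probabilities:
  L_1 = e^(−6.7)·6.7^13/13! = 0.0108372
  L_2 = e^(−7.6)·7.6^13/13! = 0.0226808
  L_3 = e^(−11.2)·11.2^13/13! = 0.0958199
Weight by the priors:
  P(Z=1)·L_1 = 0.29 × 0.0108372 = 0.0031428
  P(Z=2)·L_2 = 0.12 × 0.0226808 = 0.0027217
  P(Z=3)·L_3 = 0.59 × 0.0958199 = 0.0565337
Evidence: 0.0031428 + 0.0027217 + 0.0565337 = 0.0623982
P(Regime 3 | x) = 0.0565337 / 0.0623982 ≈ 0.9060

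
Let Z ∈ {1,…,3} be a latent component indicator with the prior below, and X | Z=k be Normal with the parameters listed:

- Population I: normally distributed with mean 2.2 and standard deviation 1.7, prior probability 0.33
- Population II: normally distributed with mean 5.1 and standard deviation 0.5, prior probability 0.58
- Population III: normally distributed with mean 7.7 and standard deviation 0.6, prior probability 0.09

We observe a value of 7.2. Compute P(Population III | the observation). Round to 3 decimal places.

By Bayes' theorem, P(k | x) = P(Z=k) f_k(x) / Σ_j P(Z=j) f_j(x).
Evaluate each component's likelihood at the observed value:
  p_I = (1/(1.7·√(2π)))·exp(−(7.2−2.2)²/(2·1.7²)) = 0.234672·exp(-4.32526) = 0.00310474
  p_II = (1/(0.5·√(2π)))·exp(−(7.2−5.1)²/(2·0.5²)) = 0.797885·exp(-8.82000) = 0.000117886
  p_III = (1/(0.6·√(2π)))·exp(−(7.2−7.7)²/(2·0.6²)) = 0.664904·exp(-0.34722) = 0.469853
Multiply by the mixture weights:
  P(Z=I)·p_I = 0.33 × 0.00310474 = 0.00102456
  P(Z=II)·p_II = 0.58 × 0.000117886 = 6.8374e-05
  P(Z=III)·p_III = 0.09 × 0.469853 = 0.0422868
Evidence: 0.00102456 + 6.8374e-05 + 0.0422868 = 0.0433797
P(Population III | data) ≈ 0.975

0.975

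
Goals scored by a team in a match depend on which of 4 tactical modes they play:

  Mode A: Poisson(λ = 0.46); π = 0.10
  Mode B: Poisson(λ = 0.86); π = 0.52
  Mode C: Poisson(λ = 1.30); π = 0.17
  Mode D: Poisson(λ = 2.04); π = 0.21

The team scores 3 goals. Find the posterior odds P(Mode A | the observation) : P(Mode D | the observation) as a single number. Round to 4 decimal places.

The posterior odds equal the prior odds times the likelihood ratio: (w_i/w_j)·(f_i(x)/f_j(x)).
Poisson probabilities:
  f_A = 0.0102411
  f_B = 0.0448591
  f_C = 0.0997921
  f_D = 0.183983
0.00102411 / 0.0386365 ≈ 0.0265

0.0265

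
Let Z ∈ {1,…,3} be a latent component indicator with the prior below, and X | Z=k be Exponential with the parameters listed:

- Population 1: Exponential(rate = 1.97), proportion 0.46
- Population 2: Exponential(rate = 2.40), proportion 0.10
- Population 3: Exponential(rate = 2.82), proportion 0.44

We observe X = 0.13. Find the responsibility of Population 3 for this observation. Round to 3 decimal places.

0.495

P(component k | x) = w_k·f_k(x) / marginal(x), where marginal(x) = Σ_j w_j·f_j(x).
Component likelihoods at x = 0.13:
  p_1 = 1.52491
  p_2 = 1.75676
  p_3 = 1.9545
Unnormalised posteriors:
  w_1·p_1 = 0.46 × 1.52491 = 0.701457
  w_2·p_2 = 0.10 × 1.75676 = 0.175676
  w_3·p_3 = 0.44 × 1.9545 = 0.859982
Sum: 0.701457 + 0.175676 + 0.859982 = 1.73712
Responsibility of Population 3: 0.859982 / 1.73712 ≈ 0.495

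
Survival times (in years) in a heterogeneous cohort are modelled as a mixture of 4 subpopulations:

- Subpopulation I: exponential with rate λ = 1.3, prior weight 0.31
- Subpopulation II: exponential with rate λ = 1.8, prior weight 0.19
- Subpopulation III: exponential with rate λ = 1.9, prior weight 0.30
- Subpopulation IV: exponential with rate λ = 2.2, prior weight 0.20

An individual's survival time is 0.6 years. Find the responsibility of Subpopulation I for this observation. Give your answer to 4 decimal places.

0.3075

The responsibility of component k is π_k f_k(x) divided by Σ_j π_j f_j(x).
Component likelihoods at x = 0.6 years:
  p_I = 0.595928
  p_II = 0.611272
  p_III = 0.607656
  p_IV = 0.587698
Multiply by the mixture weights:
  π_I·p_I = 0.31 × 0.595928 = 0.184738
  π_II·p_II = 0.19 × 0.611272 = 0.116142
  π_III·p_III = 0.30 × 0.607656 = 0.182297
  π_IV·p_IV = 0.20 × 0.587698 = 0.11754
Denominator: 0.184738 + 0.116142 + 0.182297 + 0.11754 = 0.600716
So the posterior for Subpopulation I is 0.184738 / 0.600716 ≈ 0.3075.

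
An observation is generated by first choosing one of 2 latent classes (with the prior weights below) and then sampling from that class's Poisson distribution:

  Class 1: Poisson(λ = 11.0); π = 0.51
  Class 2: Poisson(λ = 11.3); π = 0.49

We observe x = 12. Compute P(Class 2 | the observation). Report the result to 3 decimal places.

0.496

Posterior ∝ prior × likelihood, so P(k | x) ∝ π_k f_k(x); normalise over all components.
Evaluate each component's likelihood at the observed value:
  f_1 = e^(−11.0)·11.0^12/12! = 0.10943
  f_2 = e^(−11.3)·11.3^12/12! = 0.111964
Prior × likelihood for each component:
  π_1·f_1 = 0.51 × 0.10943 = 0.0558092
  π_2·f_2 = 0.49 × 0.111964 = 0.0548621
Sum: 0.0558092 + 0.0548621 = 0.110671
P(Class 2 | x) = 0.0548621 / 0.110671 ≈ 0.496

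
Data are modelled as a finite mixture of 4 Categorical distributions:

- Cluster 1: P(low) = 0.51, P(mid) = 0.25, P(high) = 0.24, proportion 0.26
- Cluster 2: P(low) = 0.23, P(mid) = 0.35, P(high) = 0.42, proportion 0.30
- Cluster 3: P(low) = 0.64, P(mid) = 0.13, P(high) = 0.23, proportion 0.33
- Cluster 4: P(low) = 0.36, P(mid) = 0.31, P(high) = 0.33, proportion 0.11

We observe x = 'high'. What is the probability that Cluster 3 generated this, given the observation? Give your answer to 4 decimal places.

0.2525

Apply Bayes' rule: the posterior for each component is proportional to its prior times its likelihood at x.
Evaluate each component's likelihood at the observed value:
  f_1 = 0.24
  f_2 = 0.42
  f_3 = 0.23
  f_4 = 0.33
Weight by the priors:
  P(Z=1)·f_1 = 0.26 × 0.24 = 0.0624
  P(Z=2)·f_2 = 0.30 × 0.42 = 0.126
  P(Z=3)·f_3 = 0.33 × 0.23 = 0.0759
  P(Z=4)·f_4 = 0.11 × 0.33 = 0.0363
Evidence: 0.0624 + 0.126 + 0.0759 + 0.0363 = 0.3006
Responsibility of Cluster 3: 0.0759 / 0.3006 ≈ 0.2525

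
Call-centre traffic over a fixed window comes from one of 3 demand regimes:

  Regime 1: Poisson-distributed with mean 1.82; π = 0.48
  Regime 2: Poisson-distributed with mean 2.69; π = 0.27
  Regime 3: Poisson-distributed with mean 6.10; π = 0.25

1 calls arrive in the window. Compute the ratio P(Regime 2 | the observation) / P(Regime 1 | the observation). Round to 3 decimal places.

0.348

Only the two components matter; the odds are (π_i f_i(x)) / (π_j f_j(x)).
Poisson probabilities:
  L_1 = 0.294887
  L_2 = 0.1826
  L_3 = 0.0136815
0.0493019 / 0.141546 ≈ 0.348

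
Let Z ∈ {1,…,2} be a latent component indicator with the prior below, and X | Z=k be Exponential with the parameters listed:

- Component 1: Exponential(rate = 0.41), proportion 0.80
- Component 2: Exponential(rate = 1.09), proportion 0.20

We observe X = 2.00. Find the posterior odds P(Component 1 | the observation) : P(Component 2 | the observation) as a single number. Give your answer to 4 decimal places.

5.8622

Since P(k|x) ∝ P(Z=k) f_k(x), the posterior odds are P(Z=i) f_i(x) / (P(Z=j) f_j(x)).
Exponential densities:
  f_1 = 0.180577
  f_2 = 0.123215
0.144462 / 0.0246431 ≈ 5.8622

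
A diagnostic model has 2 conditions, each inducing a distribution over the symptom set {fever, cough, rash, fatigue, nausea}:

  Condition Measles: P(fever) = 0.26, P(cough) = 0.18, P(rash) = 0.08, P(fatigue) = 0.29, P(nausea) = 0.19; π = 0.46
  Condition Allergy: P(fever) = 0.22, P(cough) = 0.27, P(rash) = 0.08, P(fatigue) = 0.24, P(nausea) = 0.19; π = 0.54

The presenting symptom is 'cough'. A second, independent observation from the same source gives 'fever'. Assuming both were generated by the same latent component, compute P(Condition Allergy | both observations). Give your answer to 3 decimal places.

0.598

P(component k | x) = P(Z=k)·f_k(x) / marginal(x), where marginal(x) = Σ_j P(Z=j)·f_j(x).
Since both observations come from the same component, the likelihood for component k is f_k(x₁)·f_k(x₂).
  L_Measles = [0.18] × [0.26] = 0.0468
  L_Allergy = [0.27] × [0.22] = 0.0594
Weight by the priors:
  P(Z=Measles)·L_Measles = 0.46 × 0.0468 = 0.021528
  P(Z=Allergy)·L_Allergy = 0.54 × 0.0594 = 0.032076
Normaliser: 0.021528 + 0.032076 = 0.053604
Responsibility of Condition Allergy: 0.032076 / 0.053604 ≈ 0.598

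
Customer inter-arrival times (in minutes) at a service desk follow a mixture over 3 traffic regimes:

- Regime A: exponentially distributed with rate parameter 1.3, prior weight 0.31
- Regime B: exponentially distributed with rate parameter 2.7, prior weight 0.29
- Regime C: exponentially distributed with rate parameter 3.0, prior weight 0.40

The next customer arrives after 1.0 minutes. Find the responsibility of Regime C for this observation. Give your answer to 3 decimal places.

P(component k | x) = π_k·f_k(x) / marginal(x), where marginal(x) = Σ_j π_j·f_j(x).
Evaluate each component's likelihood at the observed value:
  L_A = 0.354291
  L_B = 0.181455
  L_C = 0.149361
Prior × likelihood for each component:
  π_A·L_A = 0.31 × 0.354291 = 0.10983
  π_B·L_B = 0.29 × 0.181455 = 0.0526219
  π_C·L_C = 0.40 × 0.149361 = 0.0597445
Evidence: 0.10983 + 0.0526219 + 0.0597445 = 0.222197
So the posterior for Regime C is 0.0597445 / 0.222197 ≈ 0.269.

0.269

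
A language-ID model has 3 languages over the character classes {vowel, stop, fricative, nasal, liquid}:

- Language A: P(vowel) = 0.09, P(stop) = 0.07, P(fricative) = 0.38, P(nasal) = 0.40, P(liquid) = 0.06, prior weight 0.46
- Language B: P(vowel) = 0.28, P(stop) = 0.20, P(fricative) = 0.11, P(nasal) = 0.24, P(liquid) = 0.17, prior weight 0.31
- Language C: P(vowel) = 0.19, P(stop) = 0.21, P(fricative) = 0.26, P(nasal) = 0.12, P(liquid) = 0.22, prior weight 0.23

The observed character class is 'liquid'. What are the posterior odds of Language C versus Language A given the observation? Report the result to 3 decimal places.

Since P(k|x) ∝ P(Z=k) f_k(x), the posterior odds are P(Z=i) f_i(x) / (P(Z=j) f_j(x)).
Component likelihoods at x = 'liquid':
  f_A = 0.06
  f_B = 0.17
  f_C = 0.22
Odds = (0.23/0.46) × (0.22/0.06) = 0.5 × 3.66667 ≈ 1.833

1.833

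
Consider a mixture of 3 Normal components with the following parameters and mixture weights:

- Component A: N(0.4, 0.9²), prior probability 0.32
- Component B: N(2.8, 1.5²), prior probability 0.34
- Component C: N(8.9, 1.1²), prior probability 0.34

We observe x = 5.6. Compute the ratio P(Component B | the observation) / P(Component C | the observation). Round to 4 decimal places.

Posterior odds = (π_i f_i(x)) / (π_j f_j(x)); the normalising sum cancels.
Evaluate each component's likelihood at the observed value:
  L_A = 2.49864e-08
  L_B = 0.0465781
  L_C = 0.00402895
0.0158365 / 0.00136984 ≈ 11.5608

11.5608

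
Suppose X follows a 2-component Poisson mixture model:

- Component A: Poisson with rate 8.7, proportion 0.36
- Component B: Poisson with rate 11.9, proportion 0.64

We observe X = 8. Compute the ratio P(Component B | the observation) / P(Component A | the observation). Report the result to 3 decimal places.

0.888

Since P(k|x) ∝ w_k f_k(x), the posterior odds are w_i f_i(x) / (w_j f_j(x)).
Component likelihoods at x = 8:
  L_A = e^(−8.7)·8.7^8/8! = 0.135604
  L_B = e^(−11.9)·11.9^8/8! = 0.0677253
0.0433442 / 0.0488173 ≈ 0.888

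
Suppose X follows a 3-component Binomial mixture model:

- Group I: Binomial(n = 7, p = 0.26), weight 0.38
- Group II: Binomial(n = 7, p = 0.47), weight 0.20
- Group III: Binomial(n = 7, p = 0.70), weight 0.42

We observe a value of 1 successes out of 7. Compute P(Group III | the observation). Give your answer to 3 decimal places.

P(component k | x) = π_k·f_k(x) / marginal(x), where marginal(x) = Σ_j π_j·f_j(x).
Evaluate each component's likelihood at the observed value:
  f_I = C(7,1)·0.26^1·0.74^6 = 7·0.26·0.164206 = 0.298856
  f_II = C(7,1)·0.47^1·0.53^6 = 7·0.47·0.0221644 = 0.0729207
  f_III = C(7,1)·0.70^1·0.30^6 = 7·0.7·0.000729 = 0.0035721
Weight by the priors:
  π_I·f_I = 0.38 × 0.298856 = 0.113565
  π_II·f_II = 0.20 × 0.0729207 = 0.0145841
  π_III·f_III = 0.42 × 0.0035721 = 0.00150028
Marginal: 0.113565 + 0.0145841 + 0.00150028 = 0.12965
P(Group III | 1 successes out of 7) = 0.00150028 / 0.12965 ≈ 0.012

0.012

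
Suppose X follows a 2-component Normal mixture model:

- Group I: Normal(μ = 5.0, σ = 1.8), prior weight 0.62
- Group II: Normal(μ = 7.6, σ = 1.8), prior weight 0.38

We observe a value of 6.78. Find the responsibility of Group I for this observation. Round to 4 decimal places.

Apply Bayes' rule: the posterior for each component is proportional to its prior times its likelihood at x.
Component likelihoods at x = 6.78:
  L_I = (1/(1.8·√(2π)))·exp(−(6.78−5.0)²/(2·1.8²)) = 0.221635·exp(-0.48895) = 0.135922
  L_II = (1/(1.8·√(2π)))·exp(−(6.78−7.6)²/(2·1.8²)) = 0.221635·exp(-0.10377) = 0.19979
Unnormalised posteriors:
  π_I·L_I = 0.62 × 0.135922 = 0.0842715
  π_II·L_II = 0.38 × 0.19979 = 0.07592
Marginal: 0.0842715 + 0.07592 = 0.160192
P(Group I | 6.78) ≈ 0.5261

0.5261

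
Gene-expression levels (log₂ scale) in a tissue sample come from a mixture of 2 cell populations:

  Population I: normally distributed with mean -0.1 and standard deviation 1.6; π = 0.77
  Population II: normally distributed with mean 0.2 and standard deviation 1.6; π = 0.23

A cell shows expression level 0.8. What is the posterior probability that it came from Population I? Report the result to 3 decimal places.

0.754

The responsibility of component k is P(Z=k) f_k(x) divided by Σ_j P(Z=j) f_j(x).
Normal densities:
  p_I = (1/(1.6·√(2π)))·exp(−(0.8−-0.1)²/(2·1.6²)) = 0.249339·exp(-0.15820) = 0.212855
  p_II = (1/(1.6·√(2π)))·exp(−(0.8−0.2)²/(2·1.6²)) = 0.249339·exp(-0.07031) = 0.232409
Weight by the priors:
  P(Z=I)·p_I = 0.77 × 0.212855 = 0.163898
  P(Z=II)·p_II = 0.23 × 0.232409 = 0.0534542
Normaliser: 0.163898 + 0.0534542 = 0.217352
P(Population I | x) = 0.163898 / 0.217352 ≈ 0.754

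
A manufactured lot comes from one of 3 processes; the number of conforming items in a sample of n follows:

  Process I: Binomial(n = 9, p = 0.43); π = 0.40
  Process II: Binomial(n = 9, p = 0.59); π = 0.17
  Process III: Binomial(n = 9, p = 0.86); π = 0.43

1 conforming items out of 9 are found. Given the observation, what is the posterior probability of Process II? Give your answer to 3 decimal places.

0.040

Apply Bayes' rule: the posterior for each component is proportional to its prior times its likelihood at x.
Binomial probabilities:
  L_I = C(9,1)·0.43^1·0.57^8 = 9·0.43·0.0111429 = 0.0431231
  L_II = C(9,1)·0.59^1·0.41^8 = 9·0.59·0.000798493 = 0.00424
  L_III = C(9,1)·0.86^1·0.14^8 = 9·0.86·1.47579e-07 = 1.14226e-06
Multiply by the mixture weights:
  π_I·L_I = 0.40 × 0.0431231 = 0.0172492
  π_II·L_II = 0.17 × 0.00424 = 0.000720799
  π_III·L_III = 0.43 × 1.14226e-06 = 4.91172e-07
Normaliser: 0.0172492 + 0.000720799 + 4.91172e-07 = 0.0179705
So the posterior for Process II is 0.000720799 / 0.0179705 ≈ 0.040.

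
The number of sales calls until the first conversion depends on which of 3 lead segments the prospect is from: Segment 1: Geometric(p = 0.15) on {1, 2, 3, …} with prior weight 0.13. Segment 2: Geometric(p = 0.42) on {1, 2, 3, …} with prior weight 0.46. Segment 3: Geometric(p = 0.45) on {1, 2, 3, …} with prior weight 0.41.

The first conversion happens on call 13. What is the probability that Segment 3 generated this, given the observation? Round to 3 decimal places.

P(component k | x) = w_k·f_k(x) / marginal(x), where marginal(x) = Σ_j w_j·f_j(x).
Geometric probabilities:
  L_1 = 0.0213363
  L_2 = 0.000608675
  L_3 = 0.000344798
Multiply by the mixture weights:
  w_1·L_1 = 0.13 × 0.0213363 = 0.00277371
  w_2·L_2 = 0.46 × 0.000608675 = 0.00027999
  w_3·L_3 = 0.41 × 0.000344798 = 0.000141367
Marginal: 0.00277371 + 0.00027999 + 0.000141367 = 0.00319507
Responsibility of Segment 3: 0.000141367 / 0.00319507 ≈ 0.044

0.044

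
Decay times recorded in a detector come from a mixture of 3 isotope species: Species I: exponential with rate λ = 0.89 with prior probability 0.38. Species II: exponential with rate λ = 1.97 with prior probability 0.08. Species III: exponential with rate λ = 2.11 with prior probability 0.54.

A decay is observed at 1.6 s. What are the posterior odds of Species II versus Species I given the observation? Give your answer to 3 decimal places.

0.083

Posterior odds = (π_i f_i(x)) / (π_j f_j(x)); the normalising sum cancels.
Component likelihoods at x = 1.6 s:
  L_I = 0.214267
  L_II = 0.08425
  L_III = 0.0721281
Odds = (0.08/0.38) × (0.08425/0.214267) = 0.210526 × 0.393202 ≈ 0.083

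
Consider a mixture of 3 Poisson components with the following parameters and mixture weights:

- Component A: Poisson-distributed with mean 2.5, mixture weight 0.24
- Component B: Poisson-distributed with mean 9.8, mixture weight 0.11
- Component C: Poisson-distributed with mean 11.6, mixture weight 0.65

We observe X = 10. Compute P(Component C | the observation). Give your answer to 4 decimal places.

0.8401

The responsibility of component k is π_k f_k(x) divided by Σ_j π_j f_j(x).
Component likelihoods at x = 10:
  p_A = 0.000215725
  p_B = 0.124857
  p_C = 0.11143
Multiply by the mixture weights:
  π_A·p_A = 0.24 × 0.000215725 = 5.1774e-05
  π_B·p_B = 0.11 × 0.124857 = 0.0137342
  π_C·p_C = 0.65 × 0.11143 = 0.0724293
Sum: 5.1774e-05 + 0.0137342 + 0.0724293 = 0.0862153
P(Component C | the observation) ≈ 0.8401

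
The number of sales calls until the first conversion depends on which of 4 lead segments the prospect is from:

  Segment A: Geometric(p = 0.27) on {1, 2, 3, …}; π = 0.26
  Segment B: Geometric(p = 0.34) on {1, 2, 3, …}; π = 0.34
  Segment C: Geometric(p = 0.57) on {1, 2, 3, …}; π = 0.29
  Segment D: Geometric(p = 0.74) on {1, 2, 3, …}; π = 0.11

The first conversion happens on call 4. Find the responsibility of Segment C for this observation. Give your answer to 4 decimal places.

Apply Bayes' rule: the posterior for each component is proportional to its prior times its likelihood at x.
Geometric probabilities:
  f_A = 0.105035
  f_B = 0.0977486
  f_C = 0.045319
  f_D = 0.0130062
Multiply by the mixture weights:
  P(Z=A)·f_A = 0.26 × 0.105035 = 0.027309
  P(Z=B)·f_B = 0.34 × 0.0977486 = 0.0332345
  P(Z=C)·f_C = 0.29 × 0.045319 = 0.0131425
  P(Z=D)·f_D = 0.11 × 0.0130062 = 0.00143069
Marginal: 0.027309 + 0.0332345 + 0.0131425 + 0.00143069 = 0.0751167
So the posterior for Segment C is 0.0131425 / 0.0751167 ≈ 0.1750.

0.1750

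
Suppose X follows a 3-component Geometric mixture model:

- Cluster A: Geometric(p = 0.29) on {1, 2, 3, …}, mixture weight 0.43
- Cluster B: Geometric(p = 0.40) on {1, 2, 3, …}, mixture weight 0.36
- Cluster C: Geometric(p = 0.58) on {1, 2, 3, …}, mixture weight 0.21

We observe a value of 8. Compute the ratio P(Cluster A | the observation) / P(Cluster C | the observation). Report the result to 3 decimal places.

40.391

The posterior odds equal the prior odds times the likelihood ratio: (π_i/π_j)·(f_i(x)/f_j(x)).
Component likelihoods at x = 8:
  p_A = 0.0263758
  p_B = 0.0111974
  p_C = 0.00133713
0.0113416 / 0.000280797 ≈ 40.391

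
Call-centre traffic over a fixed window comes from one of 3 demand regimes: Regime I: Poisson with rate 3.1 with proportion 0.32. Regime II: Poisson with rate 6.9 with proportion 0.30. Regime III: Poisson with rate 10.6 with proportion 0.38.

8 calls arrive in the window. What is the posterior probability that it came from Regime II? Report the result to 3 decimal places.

Posterior ∝ prior × likelihood, so P(k | x) ∝ π_k f_k(x); normalise over all components.
Evaluate each component's likelihood at the observed value:
  L_I = 0.00952928
  L_II = 0.128422
  L_III = 0.0984929
Multiply by the mixture weights:
  π_I·L_I = 0.32 × 0.00952928 = 0.00304937
  π_II·L_II = 0.30 × 0.128422 = 0.0385267
  π_III·L_III = 0.38 × 0.0984929 = 0.0374273
Marginal: 0.00304937 + 0.0385267 + 0.0374273 = 0.0790033
So the posterior for Regime II is 0.0385267 / 0.0790033 ≈ 0.488.

0.488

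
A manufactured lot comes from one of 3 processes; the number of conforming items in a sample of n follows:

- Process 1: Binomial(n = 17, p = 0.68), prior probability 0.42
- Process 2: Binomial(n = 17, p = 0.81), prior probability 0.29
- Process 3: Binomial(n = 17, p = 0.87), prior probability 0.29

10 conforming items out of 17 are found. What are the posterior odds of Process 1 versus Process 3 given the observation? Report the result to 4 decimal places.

67.4830

Since P(k|x) ∝ w_k f_k(x), the posterior odds are w_i f_i(x) / (w_j f_j(x)).
Evaluate each component's likelihood at the observed value:
  f_1 = C(17,10)·0.68^10·0.32^7 = 19448·0.0211392·0.000343597 = 0.141258
  f_2 = C(17,10)·0.81^10·0.19^7 = 19448·0.121577·8.93872e-06 = 0.0211349
  f_3 = C(17,10)·0.87^10·0.13^7 = 19448·0.248423·6.27485e-07 = 0.00303159
Posterior odds = (w_1·f_1) / (w_3·f_3) = (0.42·0.141258) / (0.29·0.00303159) = 0.0593285 / 0.000879162 ≈ 67.4830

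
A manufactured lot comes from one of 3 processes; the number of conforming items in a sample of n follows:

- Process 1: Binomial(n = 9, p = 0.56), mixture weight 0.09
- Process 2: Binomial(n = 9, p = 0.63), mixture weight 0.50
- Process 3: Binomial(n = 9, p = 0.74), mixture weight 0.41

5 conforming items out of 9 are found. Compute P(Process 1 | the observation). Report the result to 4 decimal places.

0.1213

By Bayes' theorem, P(k | x) = w_k f_k(x) / Σ_j w_j f_j(x).
Binomial probabilities:
  f_1 = 0.260089
  f_2 = 0.234358
  f_3 = 0.127768
Multiply by the mixture weights:
  w_1·f_1 = 0.09 × 0.260089 = 0.023408
  w_2·f_2 = 0.50 × 0.234358 = 0.117179
  w_3·f_3 = 0.41 × 0.127768 = 0.0523849
Marginal: 0.023408 + 0.117179 + 0.0523849 = 0.192972
Responsibility of Process 1: 0.023408 / 0.192972 ≈ 0.1213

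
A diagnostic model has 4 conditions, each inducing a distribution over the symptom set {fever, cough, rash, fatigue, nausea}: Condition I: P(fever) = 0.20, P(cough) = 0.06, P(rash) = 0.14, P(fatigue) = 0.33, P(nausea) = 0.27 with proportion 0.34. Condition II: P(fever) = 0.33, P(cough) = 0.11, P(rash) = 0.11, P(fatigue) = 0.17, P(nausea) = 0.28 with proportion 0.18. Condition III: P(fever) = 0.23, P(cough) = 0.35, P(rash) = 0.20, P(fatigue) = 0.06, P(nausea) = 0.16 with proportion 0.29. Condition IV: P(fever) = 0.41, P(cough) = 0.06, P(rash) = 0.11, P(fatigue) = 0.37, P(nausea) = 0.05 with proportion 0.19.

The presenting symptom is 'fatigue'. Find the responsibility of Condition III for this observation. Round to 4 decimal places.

Posterior ∝ prior × likelihood, so P(k | x) ∝ π_k f_k(x); normalise over all components.
Component likelihoods at x = 'fatigue':
  L_I = 0.33
  L_II = 0.17
  L_III = 0.06
  L_IV = 0.37
Multiply by the mixture weights:
  π_I·L_I = 0.34 × 0.33 = 0.1122
  π_II·L_II = 0.18 × 0.17 = 0.0306
  π_III·L_III = 0.29 × 0.06 = 0.0174
  π_IV·L_IV = 0.19 × 0.37 = 0.0703
Normaliser: 0.1122 + 0.0306 + 0.0174 + 0.0703 = 0.2305
So the posterior for Condition III is 0.0174 / 0.2305 ≈ 0.0755.

0.0755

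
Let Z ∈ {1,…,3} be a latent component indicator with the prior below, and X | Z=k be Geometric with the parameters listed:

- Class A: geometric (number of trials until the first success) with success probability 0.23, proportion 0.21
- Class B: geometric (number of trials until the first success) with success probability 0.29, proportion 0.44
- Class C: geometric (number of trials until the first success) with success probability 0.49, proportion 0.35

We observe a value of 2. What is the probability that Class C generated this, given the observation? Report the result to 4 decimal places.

0.4063

The responsibility of component k is w_k f_k(x) divided by Σ_j w_j f_j(x).
Evaluate each component's likelihood at the observed value:
  p_A = 0.23·(1−0.23)^1 = 0.23·0.77 = 0.1771
  p_B = 0.29·(1−0.29)^1 = 0.29·0.71 = 0.2059
  p_C = 0.49·(1−0.49)^1 = 0.49·0.51 = 0.2499
Multiply by the mixture weights:
  w_A·p_A = 0.21 × 0.1771 = 0.037191
  w_B·p_B = 0.44 × 0.2059 = 0.090596
  w_C·p_C = 0.35 × 0.2499 = 0.087465
Sum: 0.037191 + 0.090596 + 0.087465 = 0.215252
P(Class C | 2) ≈ 0.4063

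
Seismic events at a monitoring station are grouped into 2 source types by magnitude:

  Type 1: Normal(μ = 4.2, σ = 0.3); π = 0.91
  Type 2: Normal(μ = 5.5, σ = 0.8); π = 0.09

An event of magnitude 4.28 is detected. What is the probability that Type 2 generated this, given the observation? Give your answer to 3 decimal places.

0.012

Apply Bayes' rule: the posterior for each component is proportional to its prior times its likelihood at x.
Component likelihoods at x = 4.28:
  L_1 = (1/(0.3·√(2π)))·exp(−(4.28−4.2)²/(2·0.3²)) = 1.329808·exp(-0.03556) = 1.28336
  L_2 = (1/(0.8·√(2π)))·exp(−(4.28−5.5)²/(2·0.8²)) = 0.498678·exp(-1.16281) = 0.15589
Unnormalised posteriors:
  w_1·L_1 = 0.91 × 1.28336 = 1.16785
  w_2·L_2 = 0.09 × 0.15589 = 0.0140301
Marginal: 1.16785 + 0.0140301 = 1.18188
So the posterior for Type 2 is 0.0140301 / 1.18188 ≈ 0.012.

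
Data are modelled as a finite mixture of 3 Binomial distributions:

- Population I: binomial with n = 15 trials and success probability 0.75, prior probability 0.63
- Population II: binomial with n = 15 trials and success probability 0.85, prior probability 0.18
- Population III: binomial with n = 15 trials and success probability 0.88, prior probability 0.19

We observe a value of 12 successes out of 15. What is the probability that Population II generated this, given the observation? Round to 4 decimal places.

Posterior ∝ prior × likelihood, so P(k | x) ∝ π_k f_k(x); normalise over all components.
Binomial probabilities:
  f_I = 0.225199
  f_II = 0.21843
  f_III = 0.169569
Multiply by the mixture weights:
  π_I·f_I = 0.63 × 0.225199 = 0.141875
  π_II·f_II = 0.18 × 0.21843 = 0.0393174
  π_III·f_III = 0.19 × 0.169569 = 0.0322182
Denominator: 0.141875 + 0.0393174 + 0.0322182 = 0.213411
P(Population II | 12 successes out of 15) ≈ 0.1842

0.1842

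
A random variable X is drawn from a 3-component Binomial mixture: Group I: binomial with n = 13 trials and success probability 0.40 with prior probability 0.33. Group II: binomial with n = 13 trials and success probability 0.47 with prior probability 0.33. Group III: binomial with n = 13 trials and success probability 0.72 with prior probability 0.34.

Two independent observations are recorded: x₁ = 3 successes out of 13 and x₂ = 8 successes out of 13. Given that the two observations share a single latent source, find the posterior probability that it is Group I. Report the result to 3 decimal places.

0.520

The responsibility of component k is π_k f_k(x) divided by Σ_j π_j f_j(x).
Since both observations come from the same component, the likelihood for component k is f_k(x₁)·f_k(x₂).
  p_I = [C(13,3)·0.40^3·0.60^10 = 286·0.064·0.00604662 = 0.110677] × [0.0655865] = 0.00725894
  p_II = [C(13,3)·0.47^3·0.53^10 = 286·0.103823·0.00174887 = 0.05193] × [0.128157] = 0.00665517
  p_III = [C(13,3)·0.72^3·0.28^10 = 286·0.373248·2.96197e-06 = 0.000316187] × [0.159966] = 5.05793e-05
Multiply by the mixture weights:
  π_I·p_I = 0.33 × 0.00725894 = 0.00239545
  π_II·p_II = 0.33 × 0.00665517 = 0.00219621
  π_III·p_III = 0.34 × 5.05793e-05 = 1.71969e-05
Evidence: 0.00239545 + 0.00219621 + 1.71969e-05 = 0.00460885
Responsibility of Group I: 0.00239545 / 0.00460885 ≈ 0.520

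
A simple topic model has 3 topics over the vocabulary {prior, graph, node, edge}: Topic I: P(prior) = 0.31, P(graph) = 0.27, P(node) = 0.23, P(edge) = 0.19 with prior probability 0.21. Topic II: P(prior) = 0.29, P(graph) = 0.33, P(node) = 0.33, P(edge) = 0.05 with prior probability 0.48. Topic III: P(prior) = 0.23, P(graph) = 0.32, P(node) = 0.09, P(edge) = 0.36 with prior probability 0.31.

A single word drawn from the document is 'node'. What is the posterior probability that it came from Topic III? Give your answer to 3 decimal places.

0.119

P(component k | x) = π_k·f_k(x) / marginal(x), where marginal(x) = Σ_j π_j·f_j(x).
Categorical probabilities:
  f_I = 0.23
  f_II = 0.33
  f_III = 0.09
Prior × likelihood for each component:
  π_I·f_I = 0.21 × 0.23 = 0.0483
  π_II·f_II = 0.48 × 0.33 = 0.1584
  π_III·f_III = 0.31 × 0.09 = 0.0279
Normaliser: 0.0483 + 0.1584 + 0.0279 = 0.2346
Responsibility of Topic III: 0.0279 / 0.2346 ≈ 0.119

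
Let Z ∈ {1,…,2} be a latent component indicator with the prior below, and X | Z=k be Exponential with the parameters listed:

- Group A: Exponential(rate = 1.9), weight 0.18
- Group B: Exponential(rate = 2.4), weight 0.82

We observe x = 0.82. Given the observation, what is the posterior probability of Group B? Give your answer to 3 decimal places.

Apply Bayes' rule: the posterior for each component is proportional to its prior times its likelihood at x.
Exponential densities:
  f_A = 1.9·e^(−1.9·0.82) = 1.9·e^(−1.5580) = 0.400058
  f_B = 2.4·e^(−2.4·0.82) = 2.4·e^(−1.9680) = 0.335367
Unnormalised posteriors:
  w_A·f_A = 0.18 × 0.400058 = 0.0720104
  w_B·f_B = 0.82 × 0.335367 = 0.275001
Normaliser: 0.0720104 + 0.275001 = 0.347011
P(Group B | data) ≈ 0.792

0.792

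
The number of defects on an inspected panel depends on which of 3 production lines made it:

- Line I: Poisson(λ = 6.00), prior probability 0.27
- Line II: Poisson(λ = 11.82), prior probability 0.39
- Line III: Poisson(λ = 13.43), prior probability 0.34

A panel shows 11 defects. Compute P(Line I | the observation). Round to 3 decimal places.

0.073

Posterior ∝ prior × likelihood, so P(k | x) ∝ π_k f_k(x); normalise over all components.
Poisson probabilities:
  L_I = e^(−6.00)·6.00^11/11! = 0.022529
  L_II = e^(−11.82)·11.82^11/11! = 0.115951
  L_III = e^(−13.43)·13.43^11/11! = 0.094429
Weight by the priors:
  π_I·L_I = 0.27 × 0.022529 = 0.00608282
  π_II·L_II = 0.39 × 0.115951 = 0.045221
  π_III·L_III = 0.34 × 0.094429 = 0.0321059
Denominator: 0.00608282 + 0.045221 + 0.0321059 = 0.0834097
P(Line I | data) ≈ 0.073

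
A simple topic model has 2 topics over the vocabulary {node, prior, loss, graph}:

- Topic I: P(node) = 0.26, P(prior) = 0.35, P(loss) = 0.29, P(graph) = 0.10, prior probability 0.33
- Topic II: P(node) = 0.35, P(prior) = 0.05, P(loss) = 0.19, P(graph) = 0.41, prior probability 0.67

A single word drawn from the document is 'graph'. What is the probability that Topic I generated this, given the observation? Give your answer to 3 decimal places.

Apply Bayes' rule: the posterior for each component is proportional to its prior times its likelihood at x.
Component likelihoods at x = 'graph':
  f_I = P(graph | comp) = 0.10
  f_II = P(graph | comp) = 0.41
Unnormalised posteriors:
  π_I·f_I = 0.33 × 0.1 = 0.033
  π_II·f_II = 0.67 × 0.41 = 0.2747
Evidence: 0.033 + 0.2747 = 0.3077
So the posterior for Topic I is 0.033 / 0.3077 ≈ 0.107.

0.107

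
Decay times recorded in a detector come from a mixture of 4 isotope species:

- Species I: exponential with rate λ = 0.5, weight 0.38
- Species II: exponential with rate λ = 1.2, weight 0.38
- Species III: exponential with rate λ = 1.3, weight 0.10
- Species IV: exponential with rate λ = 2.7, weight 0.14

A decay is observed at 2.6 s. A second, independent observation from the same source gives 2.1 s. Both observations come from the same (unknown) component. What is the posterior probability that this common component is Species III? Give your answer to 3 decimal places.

The responsibility of component k is π_k f_k(x) divided by Σ_j π_j f_j(x).
Since both observations come from the same component, the likelihood for component k is f_k(x₁)·f_k(x₂).
  f_I = [0.5·e^(−0.5·2.6) = 0.5·e^(−1.3000) = 0.136266] × [0.174969] = 0.0238423
  f_II = [1.2·e^(−1.2·2.6) = 1.2·e^(−3.1200) = 0.0529886] × [0.0965515] = 0.00511613
  f_III = [1.3·e^(−1.3·2.6) = 1.3·e^(−3.3800) = 0.0442617] × [0.0847851] = 0.00375273
  f_IV = [2.7·e^(−2.7·2.6) = 2.7·e^(−7.0200) = 0.00241333] × [0.00930924] = 2.24662e-05
Unnormalised posteriors:
  π_I·f_I = 0.38 × 0.0238423 = 0.00906007
  π_II·f_II = 0.38 × 0.00511613 = 0.00194413
  π_III·f_III = 0.10 × 0.00375273 = 0.000375273
  π_IV·f_IV = 0.14 × 2.24662e-05 = 3.14527e-06
Marginal: 0.00906007 + 0.00194413 + 0.000375273 + 3.14527e-06 = 0.0113826
P(Species III | x₁,x₂) ≈ 0.033

0.033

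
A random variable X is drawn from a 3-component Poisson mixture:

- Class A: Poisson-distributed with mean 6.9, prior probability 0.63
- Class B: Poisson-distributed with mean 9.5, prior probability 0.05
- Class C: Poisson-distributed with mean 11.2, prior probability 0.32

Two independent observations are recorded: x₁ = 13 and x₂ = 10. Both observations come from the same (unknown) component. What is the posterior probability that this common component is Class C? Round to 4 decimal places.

Posterior ∝ prior × likelihood, so P(k | x) ∝ π_k f_k(x); normalise over all components.
Since both observations come from the same component, the likelihood for component k is f_k(x₁)·f_k(x₂).
  L_A = [0.0130055] × [0.0679354] = 0.000883531
  L_B = [0.0617062] × [0.123502] = 0.00762087
  L_C = [0.0958199] × [0.117036] = 0.0112144
Weight by the priors:
  π_A·L_A = 0.63 × 0.000883531 = 0.000556625
  π_B·L_B = 0.05 × 0.00762087 = 0.000381043
  π_C·L_C = 0.32 × 0.0112144 = 0.0035886
Normaliser: 0.000556625 + 0.000381043 + 0.0035886 = 0.00452627
Responsibility of Class C: 0.0035886 / 0.00452627 ≈ 0.7928

0.7928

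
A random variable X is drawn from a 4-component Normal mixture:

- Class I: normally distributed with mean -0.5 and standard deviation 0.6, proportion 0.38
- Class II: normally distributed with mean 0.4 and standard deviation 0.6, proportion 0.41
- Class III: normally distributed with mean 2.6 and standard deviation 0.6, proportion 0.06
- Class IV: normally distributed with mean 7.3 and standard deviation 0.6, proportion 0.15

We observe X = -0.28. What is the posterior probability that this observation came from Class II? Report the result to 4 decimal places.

0.3778

Posterior ∝ prior × likelihood, so P(k | x) ∝ π_k f_k(x); normalise over all components.
Normal densities:
  L_I = 0.621677
  L_II = 0.34982
  L_III = 6.60217e-06
  L_IV = 1.46493e-35
Unnormalised posteriors:
  π_I·L_I = 0.38 × 0.621677 = 0.236237
  π_II·L_II = 0.41 × 0.34982 = 0.143426
  π_III·L_III = 0.06 × 6.60217e-06 = 3.9613e-07
  π_IV·L_IV = 0.15 × 1.46493e-35 = 2.1974e-36
Evidence: 0.236237 + 0.143426 + 3.9613e-07 + 2.1974e-36 = 0.379664
P(Class II | x) = 0.143426 / 0.379664 ≈ 0.3778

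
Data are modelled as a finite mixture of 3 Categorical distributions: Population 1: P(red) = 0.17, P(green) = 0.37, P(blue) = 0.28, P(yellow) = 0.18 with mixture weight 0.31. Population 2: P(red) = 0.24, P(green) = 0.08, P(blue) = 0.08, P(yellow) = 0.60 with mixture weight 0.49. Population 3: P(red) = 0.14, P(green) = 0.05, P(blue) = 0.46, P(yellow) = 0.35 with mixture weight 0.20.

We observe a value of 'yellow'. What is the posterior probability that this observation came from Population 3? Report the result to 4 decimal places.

Apply Bayes' rule: the posterior for each component is proportional to its prior times its likelihood at x.
Categorical probabilities:
  f_1 = P(yellow | comp) = 0.18
  f_2 = P(yellow | comp) = 0.60
  f_3 = P(yellow | comp) = 0.35
Multiply by the mixture weights:
  π_1·f_1 = 0.31 × 0.18 = 0.0558
  π_2·f_2 = 0.49 × 0.6 = 0.294
  π_3·f_3 = 0.20 × 0.35 = 0.07
Marginal: 0.0558 + 0.294 + 0.07 = 0.4198
Responsibility of Population 3: 0.07 / 0.4198 ≈ 0.1667

0.1667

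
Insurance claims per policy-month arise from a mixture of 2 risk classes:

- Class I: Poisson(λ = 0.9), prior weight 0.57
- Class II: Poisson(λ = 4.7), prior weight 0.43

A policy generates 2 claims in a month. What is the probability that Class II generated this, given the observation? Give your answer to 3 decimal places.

The responsibility of component k is π_k f_k(x) divided by Σ_j π_j f_j(x).
Component likelihoods at x = 2 claims:
  L_I = 0.164661
  L_II = 0.100457
Multiply by the mixture weights:
  π_I·L_I = 0.57 × 0.164661 = 0.0938566
  π_II·L_II = 0.43 × 0.100457 = 0.0431967
Marginal: 0.0938566 + 0.0431967 = 0.137053
P(Class II | 2 claims) ≈ 0.315

0.315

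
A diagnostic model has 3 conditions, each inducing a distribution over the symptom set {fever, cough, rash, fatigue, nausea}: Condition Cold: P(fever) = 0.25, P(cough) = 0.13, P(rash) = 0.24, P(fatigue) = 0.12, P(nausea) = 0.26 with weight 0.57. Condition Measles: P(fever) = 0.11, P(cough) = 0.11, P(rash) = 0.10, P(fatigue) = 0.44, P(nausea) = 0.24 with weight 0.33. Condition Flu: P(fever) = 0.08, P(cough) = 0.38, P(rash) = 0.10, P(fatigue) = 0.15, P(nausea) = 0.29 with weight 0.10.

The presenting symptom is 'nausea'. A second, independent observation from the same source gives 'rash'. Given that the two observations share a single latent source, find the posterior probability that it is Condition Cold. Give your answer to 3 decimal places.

0.767

Apply Bayes' rule: the posterior for each component is proportional to its prior times its likelihood at x.
Since both observations come from the same component, the likelihood for component k is f_k(x₁)·f_k(x₂).
  L_Cold = [0.26] × [0.24] = 0.0624
  L_Measles = [0.24] × [0.1] = 0.024
  L_Flu = [0.29] × [0.1] = 0.029
Prior × likelihood for each component:
  w_Cold·L_Cold = 0.57 × 0.0624 = 0.035568
  w_Measles·L_Measles = 0.33 × 0.024 = 0.00792
  w_Flu·L_Flu = 0.10 × 0.029 = 0.0029
Sum: 0.035568 + 0.00792 + 0.0029 = 0.046388
So the posterior for Condition Cold is 0.035568 / 0.046388 ≈ 0.767.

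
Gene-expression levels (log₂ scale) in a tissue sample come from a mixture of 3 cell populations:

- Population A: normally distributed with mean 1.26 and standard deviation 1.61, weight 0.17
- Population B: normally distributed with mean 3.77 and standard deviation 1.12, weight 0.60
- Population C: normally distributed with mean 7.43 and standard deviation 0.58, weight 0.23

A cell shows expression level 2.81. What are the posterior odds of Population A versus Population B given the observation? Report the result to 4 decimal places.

0.1790

Posterior odds = (π_i f_i(x)) / (π_j f_j(x)); the normalising sum cancels.
Component likelihoods at x = 2.81:
  p_A = 0.155891
  p_B = 0.246692
  p_C = 1.14711e-14
Posterior odds = (π_A·p_A) / (π_B·p_B) = (0.17·0.155891) / (0.60·0.246692) = 0.0265014 / 0.148015 ≈ 0.1790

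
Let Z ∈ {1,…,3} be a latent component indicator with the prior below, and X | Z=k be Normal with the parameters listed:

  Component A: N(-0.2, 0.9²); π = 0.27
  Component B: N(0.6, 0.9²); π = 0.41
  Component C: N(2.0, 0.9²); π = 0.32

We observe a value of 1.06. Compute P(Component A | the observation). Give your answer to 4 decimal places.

P(component k | x) = P(Z=k)·f_k(x) / marginal(x), where marginal(x) = Σ_j P(Z=j)·f_j(x).
Component likelihoods at x = 1.06:
  L_A = (1/(0.9·√(2π)))·exp(−(1.06−-0.2)²/(2·0.9²)) = 0.443269·exp(-0.98000) = 0.166364
  L_B = (1/(0.9·√(2π)))·exp(−(1.06−0.6)²/(2·0.9²)) = 0.443269·exp(-0.13062) = 0.388992
  L_C = (1/(0.9·√(2π)))·exp(−(1.06−2.0)²/(2·0.9²)) = 0.443269·exp(-0.54543) = 0.256915
Weight by the priors:
  P(Z=A)·L_A = 0.27 × 0.166364 = 0.0449182
  P(Z=B)·L_B = 0.41 × 0.388992 = 0.159487
  P(Z=C)·L_C = 0.32 × 0.256915 = 0.0822128
Denominator: 0.0449182 + 0.159487 + 0.0822128 = 0.286618
P(Component A | 1.06) ≈ 0.1567

0.1567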